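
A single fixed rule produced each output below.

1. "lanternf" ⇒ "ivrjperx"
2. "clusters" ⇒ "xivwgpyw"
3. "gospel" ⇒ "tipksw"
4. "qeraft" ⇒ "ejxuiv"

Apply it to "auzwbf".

afjeyd

Looking at the pairs, the operation is to shift every letter 4 places forward in the alphabet (wrapping around), then swap the front and back halves of the string.
"auzwbf" → "eydafj" → "afjeyd".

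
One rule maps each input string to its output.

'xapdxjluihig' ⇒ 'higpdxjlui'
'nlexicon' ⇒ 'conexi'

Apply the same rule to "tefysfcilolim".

Each output is the input with this applied: delete the first 2 characters, then move the last 3 characters to the front (rotate right by 3).
"tefysfcilolim" → "fysfcilolim" → "limfysfcilo".

limfysfcilo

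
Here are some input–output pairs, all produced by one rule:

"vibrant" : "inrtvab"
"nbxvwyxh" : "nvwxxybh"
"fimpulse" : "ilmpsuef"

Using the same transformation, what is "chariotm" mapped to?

himortac

Rule — sort the characters into alphabetical order, then move the first 2 characters to the end (rotate left by 2).
On "chariotm": the first step gives "achimort", and the second then gives "himortac".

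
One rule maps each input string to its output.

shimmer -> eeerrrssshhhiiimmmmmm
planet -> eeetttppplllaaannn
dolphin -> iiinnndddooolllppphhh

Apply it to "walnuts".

tttssswwwaaalllnnnuuu

What's happening: move the last 2 characters to the front (rotate right by 2), then repeat every character 3 times.
For "walnuts", step one produces "tswalnu"; step two turns that into "tttssswwwaaalllnnnuuu".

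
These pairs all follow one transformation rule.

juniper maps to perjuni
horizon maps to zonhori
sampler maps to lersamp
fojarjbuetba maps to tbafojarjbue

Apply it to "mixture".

uremixt

The transformation: move the last 3 characters to the front (rotate right by 3).
"mixture" → "uremixt".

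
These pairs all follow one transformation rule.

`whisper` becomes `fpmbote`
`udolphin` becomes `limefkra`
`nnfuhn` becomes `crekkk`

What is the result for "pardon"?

oalkmx

Rule — shift every letter 3 places backward in the alphabet (wrapping around), then move the first 2 characters to the end (rotate left by 2).
Doing the same to "pardon": "oalkmx".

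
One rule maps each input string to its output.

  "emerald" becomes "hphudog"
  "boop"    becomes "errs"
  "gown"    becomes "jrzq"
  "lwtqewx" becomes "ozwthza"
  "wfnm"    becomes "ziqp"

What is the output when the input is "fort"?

iruw

What's happening: shift every letter 3 places forward in the alphabet (wrapping around).
Applying that to "fort" gives "iruw".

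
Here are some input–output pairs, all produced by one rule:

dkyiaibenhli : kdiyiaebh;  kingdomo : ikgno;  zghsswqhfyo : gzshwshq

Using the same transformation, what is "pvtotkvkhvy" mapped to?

Looking at the pairs, the operation is to swap each adjacent pair of characters (1↔2, 3↔4, ...), then delete the last 3 characters.
On "pvtotkvkhvy" that produces "vpotktkv".

vpotktkv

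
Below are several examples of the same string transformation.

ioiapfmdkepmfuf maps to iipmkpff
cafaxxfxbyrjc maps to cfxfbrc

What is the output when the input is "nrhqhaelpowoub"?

What's happening: keep every other character starting from the first (positions 1st, 3rd, 5th, ...).
On "nrhqhaelpowoub" that produces "nhhepwu".

nhhepwu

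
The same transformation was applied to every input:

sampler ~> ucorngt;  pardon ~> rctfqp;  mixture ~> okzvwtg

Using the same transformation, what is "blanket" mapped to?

The transformation: shift every letter 2 places forward in the alphabet (wrapping around).
On "blanket" that produces "dncpmgv".

dncpmgv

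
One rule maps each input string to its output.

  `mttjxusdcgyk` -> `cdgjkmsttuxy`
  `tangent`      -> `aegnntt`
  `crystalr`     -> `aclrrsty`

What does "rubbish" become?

In each case the input is transformed by: sort the characters into alphabetical order.
Applying that to "rubbish" gives "bbhirsu".

bbhirsu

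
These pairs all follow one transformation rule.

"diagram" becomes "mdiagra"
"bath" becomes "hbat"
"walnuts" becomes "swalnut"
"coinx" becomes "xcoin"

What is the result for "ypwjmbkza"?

aypwjmbkz

In each case the input is transformed by: move the last character to the front.
Doing the same to "ypwjmbkza": "aypwjmbkz".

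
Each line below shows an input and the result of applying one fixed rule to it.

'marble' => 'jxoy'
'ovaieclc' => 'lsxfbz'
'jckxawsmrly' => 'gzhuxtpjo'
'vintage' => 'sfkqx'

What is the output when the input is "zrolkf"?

Each output is the input with this applied: shift every letter 3 places backward in the alphabet (wrapping around), then delete the last 2 characters.
For "zrolkf", step one produces "wolihc"; step two turns that into "woli".

woli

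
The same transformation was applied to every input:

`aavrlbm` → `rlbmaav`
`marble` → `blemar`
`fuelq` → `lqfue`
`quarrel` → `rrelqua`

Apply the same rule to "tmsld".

The transformation: move the first 3 characters to the end (rotate left by 3).
"tmsld" → "ldtms".

ldtms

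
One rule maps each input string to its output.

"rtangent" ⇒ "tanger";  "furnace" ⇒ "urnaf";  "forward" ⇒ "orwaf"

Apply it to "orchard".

Each output is the input with this applied: delete the last 2 characters, then move the first character to the end.
"orchard" → "orcha" → "rchao".

rchao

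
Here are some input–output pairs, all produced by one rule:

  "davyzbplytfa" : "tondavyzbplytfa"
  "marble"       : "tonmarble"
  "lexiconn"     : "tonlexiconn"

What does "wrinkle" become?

tonwrinkle

Looking at the pairs, the operation is to prepend "ton".
Applying that to "wrinkle" gives "tonwrinkle".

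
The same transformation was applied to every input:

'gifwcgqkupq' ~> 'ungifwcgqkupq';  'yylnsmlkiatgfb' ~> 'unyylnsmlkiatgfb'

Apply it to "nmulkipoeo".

unnmulkipoeo

Rule — prepend "un".
For "nmulkipoeo" the result is "unnmulkipoeo".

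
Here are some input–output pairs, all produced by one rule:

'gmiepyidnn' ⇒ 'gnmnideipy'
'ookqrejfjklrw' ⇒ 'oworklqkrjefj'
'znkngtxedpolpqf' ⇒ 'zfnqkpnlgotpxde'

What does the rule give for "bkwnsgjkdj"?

The rule is to take characters alternately from the front and the back (1st, last, 2nd, 2nd-last, ...).
On "bkwnsgjkdj" that produces "bjkdwknjsg".

bjkdwknjsg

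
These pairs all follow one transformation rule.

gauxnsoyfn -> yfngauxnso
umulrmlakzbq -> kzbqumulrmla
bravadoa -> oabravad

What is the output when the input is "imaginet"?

In each case the input is transformed by: swap the front and back halves of the string, then move the first 2 characters to the end (rotate left by 2).
Starting from "imaginet": after the first operation, "inetimag"; after the second, "etimagin".

etimagin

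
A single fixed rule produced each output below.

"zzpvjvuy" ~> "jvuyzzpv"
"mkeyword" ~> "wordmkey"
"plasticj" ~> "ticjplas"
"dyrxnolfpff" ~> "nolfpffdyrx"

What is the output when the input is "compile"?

Each output is the input with this applied: move the first character to the end, then move the first 3 characters to the end (rotate left by 3).
For "compile" the result is "ilecomp".

ilecomp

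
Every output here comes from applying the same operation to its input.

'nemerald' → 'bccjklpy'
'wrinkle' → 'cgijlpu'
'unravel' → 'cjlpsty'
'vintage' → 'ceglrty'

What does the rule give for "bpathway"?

fnruwyyz

The rule is to shift every letter 2 places backward in the alphabet (wrapping around), then sort the characters into alphabetical order.
So "bpathway" becomes "fnruwyyz".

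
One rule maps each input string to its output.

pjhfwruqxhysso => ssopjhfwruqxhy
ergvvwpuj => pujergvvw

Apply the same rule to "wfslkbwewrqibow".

bowwfslkbwewrqi

What's happening: move the last 3 characters to the front (rotate right by 3).
On "wfslkbwewrqibow" that produces "bowwfslkbwewrqi".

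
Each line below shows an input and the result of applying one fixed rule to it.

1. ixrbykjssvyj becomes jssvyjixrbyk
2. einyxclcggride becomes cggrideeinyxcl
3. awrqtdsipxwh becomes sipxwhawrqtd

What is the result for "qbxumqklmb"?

Rule — swap the front and back halves of the string.
So "qbxumqklmb" becomes "qklmbqbxum".

qklmbqbxum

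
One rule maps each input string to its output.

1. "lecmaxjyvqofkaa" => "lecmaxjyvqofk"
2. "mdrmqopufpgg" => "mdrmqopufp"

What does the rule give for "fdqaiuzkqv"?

The rule is to delete the last 2 characters.
Doing the same to "fdqaiuzkqv": "fdqaiuzk".

fdqaiuzk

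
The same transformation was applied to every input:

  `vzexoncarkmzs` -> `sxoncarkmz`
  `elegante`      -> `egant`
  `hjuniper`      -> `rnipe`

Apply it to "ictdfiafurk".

kdfiafur

Looking at the pairs, the operation is to delete the first 3 characters, then move the last character to the front.
For "ictdfiafurk" the result is "kdfiafur".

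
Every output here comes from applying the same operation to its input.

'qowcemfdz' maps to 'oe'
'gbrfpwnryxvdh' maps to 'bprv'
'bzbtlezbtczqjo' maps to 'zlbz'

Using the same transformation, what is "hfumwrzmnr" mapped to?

Rule — delete the last 2 characters, then keep one character in every 3, starting at position 2 (positions 2nd, 5th, 8th, ...).
On "hfumwrzmnr": the first step gives "hfumwrzm", and the second then gives "fwm".

fwm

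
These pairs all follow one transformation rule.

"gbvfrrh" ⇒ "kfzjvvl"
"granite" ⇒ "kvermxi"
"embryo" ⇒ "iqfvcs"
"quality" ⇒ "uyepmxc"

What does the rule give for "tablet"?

xefpix

Rule — shift every letter 4 places forward in the alphabet (wrapping around).
Doing the same to "tablet": "xefpix".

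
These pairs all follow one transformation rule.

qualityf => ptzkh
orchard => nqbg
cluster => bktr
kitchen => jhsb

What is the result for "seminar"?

The pattern: shift every letter 1 place backward in the alphabet (wrapping around), then delete the last 3 characters.
On "seminar": the first step gives "rdlhmzq", and the second then gives "rdlh".
(Check on "qualityf": → "ptzkhsxe" → "ptzkh" ✓)

rdlh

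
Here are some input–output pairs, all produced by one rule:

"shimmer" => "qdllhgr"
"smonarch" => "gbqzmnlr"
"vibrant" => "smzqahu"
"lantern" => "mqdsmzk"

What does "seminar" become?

qzmhldr

What's happening: reverse the string, then shift every letter 1 place backward in the alphabet (wrapping around).
For "seminar", step one produces "ranimes"; step two turns that into "qzmhldr".
(Check on "shimmer": → "remmihs" → "qdllhgr" ✓)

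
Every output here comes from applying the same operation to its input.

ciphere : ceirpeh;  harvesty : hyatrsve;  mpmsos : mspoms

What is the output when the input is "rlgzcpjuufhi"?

rilhgfzucupj

Each output is the input with this applied: take characters alternately from the front and the back (1st, last, 2nd, 2nd-last, ...).
"rlgzcpjuufhi" → "rilhgfzucupj".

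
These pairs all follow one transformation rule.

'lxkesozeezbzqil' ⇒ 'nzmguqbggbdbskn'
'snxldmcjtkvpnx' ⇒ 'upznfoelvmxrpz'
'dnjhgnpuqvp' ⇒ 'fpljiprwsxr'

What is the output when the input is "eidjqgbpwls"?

gkflsidrynu

The rule is to shift every letter 2 places forward in the alphabet (wrapping around).
Doing the same to "eidjqgbpwls": "gkflsidrynu".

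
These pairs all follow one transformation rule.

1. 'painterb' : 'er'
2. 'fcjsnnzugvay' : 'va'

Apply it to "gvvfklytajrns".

The transformation: move the last character to the front, then keep only the last 2 characters.
Starting from "gvvfklytajrns": after the first operation, "sgvvfklytajrn"; after the second, "rn".
(Check on "painterb": → "bpainter" → "er" ✓)

rn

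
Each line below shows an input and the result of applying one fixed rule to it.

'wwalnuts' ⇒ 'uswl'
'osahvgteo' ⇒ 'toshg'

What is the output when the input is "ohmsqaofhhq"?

Looking at the pairs, the operation is to move the last 3 characters to the front (rotate right by 3), then keep every other character starting from the first (positions 1st, 3rd, 5th, ...).
For "ohmsqaofhhq" the result is "hqhsaf".

hqhsaf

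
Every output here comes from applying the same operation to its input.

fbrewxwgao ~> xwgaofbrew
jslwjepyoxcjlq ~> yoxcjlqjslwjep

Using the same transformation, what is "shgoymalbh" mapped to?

malbhshgoy

The rule is to swap the front and back halves of the string.
"shgoymalbh" → "malbhshgoy".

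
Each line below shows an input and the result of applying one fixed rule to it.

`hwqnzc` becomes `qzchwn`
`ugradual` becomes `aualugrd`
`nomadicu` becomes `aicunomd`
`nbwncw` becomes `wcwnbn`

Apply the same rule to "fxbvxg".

Looking at the pairs, the operation is to swap the front and back halves of the string, then swap the first and last characters.
On "fxbvxg" that produces "bxgfxv".

bxgfxv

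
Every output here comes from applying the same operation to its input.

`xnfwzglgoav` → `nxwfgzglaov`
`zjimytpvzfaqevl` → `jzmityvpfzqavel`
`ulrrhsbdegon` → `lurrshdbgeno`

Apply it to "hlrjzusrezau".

Rule — swap each adjacent pair of characters (1↔2, 3↔4, ...).
Applying that to "hlrjzusrezau" gives "lhjruzrszeua".

lhjruzrszeua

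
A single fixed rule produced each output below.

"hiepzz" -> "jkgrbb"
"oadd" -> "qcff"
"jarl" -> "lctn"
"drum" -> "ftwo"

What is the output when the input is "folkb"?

The transformation: shift every letter 2 places forward in the alphabet (wrapping around).
So "folkb" becomes "hqnmd".

hqnmd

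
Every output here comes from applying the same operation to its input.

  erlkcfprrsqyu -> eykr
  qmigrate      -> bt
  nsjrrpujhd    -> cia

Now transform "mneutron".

Rule — shift every letter 7 places backward in the alphabet (wrapping around), then keep one character in every 3, starting at position 3 (positions 3rd, 6th, 9th, ...).
On "mneutron": the first step gives "fgxnmkhg", and the second then gives "xk".

xk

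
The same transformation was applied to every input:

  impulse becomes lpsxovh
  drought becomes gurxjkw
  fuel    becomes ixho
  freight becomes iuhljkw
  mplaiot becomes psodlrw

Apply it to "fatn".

Each output is the input with this applied: shift every letter 3 places forward in the alphabet (wrapping around).
Applying that to "fatn" gives "idwq".

idwq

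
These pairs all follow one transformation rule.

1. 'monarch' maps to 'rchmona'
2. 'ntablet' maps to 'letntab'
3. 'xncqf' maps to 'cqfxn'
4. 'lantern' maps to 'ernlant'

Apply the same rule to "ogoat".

oatog

Looking at the pairs, the operation is to move the last 3 characters to the front (rotate right by 3).
For "ogoat" the result is "oatog".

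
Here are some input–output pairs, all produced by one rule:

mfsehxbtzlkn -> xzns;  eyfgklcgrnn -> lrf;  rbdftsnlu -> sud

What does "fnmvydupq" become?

The rule is to keep one character in every 3, starting at position 3 (positions 3rd, 6th, 9th, ...), then move the first character to the end.
So "fnmvydupq" becomes "dqm".

dqm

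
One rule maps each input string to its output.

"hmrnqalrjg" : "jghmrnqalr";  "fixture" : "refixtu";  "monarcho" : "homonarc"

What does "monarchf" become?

hfmonarc

What's happening: move the last 2 characters to the front (rotate right by 2).
So "monarchf" becomes "hfmonarc".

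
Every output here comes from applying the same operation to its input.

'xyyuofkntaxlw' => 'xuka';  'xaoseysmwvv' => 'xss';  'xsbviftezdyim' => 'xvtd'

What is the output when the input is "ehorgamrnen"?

In each case the input is transformed by: keep one character in every 3, starting at position 1 (positions 1st, 4th, 7th, ...), then delete the last character.
On "ehorgamrnen": the first step gives "erme", and the second then gives "erm".

erm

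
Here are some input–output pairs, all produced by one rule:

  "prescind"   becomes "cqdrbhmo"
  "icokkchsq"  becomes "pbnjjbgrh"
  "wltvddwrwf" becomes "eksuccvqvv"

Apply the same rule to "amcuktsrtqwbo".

nlbtjsrqspvaz

In each case the input is transformed by: swap the first and last characters, then shift every letter 1 place backward in the alphabet (wrapping around).
Starting from "amcuktsrtqwbo": after the first operation, "omcuktsrtqwba"; after the second, "nlbtjsrqspvaz".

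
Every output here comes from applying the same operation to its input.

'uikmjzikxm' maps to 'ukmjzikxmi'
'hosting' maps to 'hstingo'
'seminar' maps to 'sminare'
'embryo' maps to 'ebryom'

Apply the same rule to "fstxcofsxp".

What's happening: move the first character to the end, then swap the first and last characters.
Applying both steps to "fstxcofsxp": "stxcofsxpf", then "ftxcofsxps".
(Check on "uikmjzikxm": → "ikmjzikxmu" → "ukmjzikxmi" ✓)

ftxcofsxps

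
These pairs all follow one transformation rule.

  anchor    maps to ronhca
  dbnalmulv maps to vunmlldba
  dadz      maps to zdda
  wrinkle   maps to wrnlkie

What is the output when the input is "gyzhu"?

Rule — sort the characters into reverse alphabetical order.
So "gyzhu" becomes "zyuhg".

zyuhg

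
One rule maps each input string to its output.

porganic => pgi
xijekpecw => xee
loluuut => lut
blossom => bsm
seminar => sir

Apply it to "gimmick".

gmk

The transformation: keep one character in every 3, starting at position 1 (positions 1st, 4th, 7th, ...).
"gimmick" → "gmk".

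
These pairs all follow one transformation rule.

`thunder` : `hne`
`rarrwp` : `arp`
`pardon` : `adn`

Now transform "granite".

rnt

The pattern: keep every other character starting from the second (positions 2nd, 4th, 6th, ...).
Doing the same to "granite": "rnt".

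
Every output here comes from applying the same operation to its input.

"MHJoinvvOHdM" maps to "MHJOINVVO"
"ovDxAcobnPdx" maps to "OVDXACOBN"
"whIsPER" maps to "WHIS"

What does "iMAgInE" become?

What's happening: delete the last 3 characters, then convert every letter to uppercase.
Working it through for "iMAgInE": intermediate "iMAg", final "IMAG".

IMAG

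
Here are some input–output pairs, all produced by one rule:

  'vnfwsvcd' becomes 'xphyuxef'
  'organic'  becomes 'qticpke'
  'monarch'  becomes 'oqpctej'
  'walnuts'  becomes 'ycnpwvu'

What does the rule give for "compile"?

eqorkng

Looking at the pairs, the operation is to shift every letter 2 places forward in the alphabet (wrapping around).
So "compile" becomes "eqorkng".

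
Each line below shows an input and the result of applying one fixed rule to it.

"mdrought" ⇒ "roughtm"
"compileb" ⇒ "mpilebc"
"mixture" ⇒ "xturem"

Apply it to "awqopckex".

qopckexa

Looking at the pairs, the operation is to move the first character to the end, then delete the first character.
Applying both steps to "awqopckex": "wqopckexa", then "qopckexa".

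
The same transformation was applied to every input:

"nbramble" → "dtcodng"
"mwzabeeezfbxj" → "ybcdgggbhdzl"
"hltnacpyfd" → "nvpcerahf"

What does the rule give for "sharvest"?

Each output is the input with this applied: delete the first character, then shift every letter 2 places forward in the alphabet (wrapping around).
Starting from "sharvest": after the first operation, "harvest"; after the second, "jctxguv".

jctxguv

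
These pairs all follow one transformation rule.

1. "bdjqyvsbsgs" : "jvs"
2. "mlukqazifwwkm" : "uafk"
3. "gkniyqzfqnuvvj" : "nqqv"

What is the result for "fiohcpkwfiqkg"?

The transformation: keep one character in every 3, starting at position 3 (positions 3rd, 6th, 9th, ...).
"fiohcpkwfiqkg" → "opfk".

opfk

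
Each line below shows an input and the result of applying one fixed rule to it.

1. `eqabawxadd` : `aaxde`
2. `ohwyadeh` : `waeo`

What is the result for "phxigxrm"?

Looking at the pairs, the operation is to move the first character to the end, then keep every other character starting from the second (positions 2nd, 4th, 6th, ...).
On "phxigxrm" that produces "xgrp".

xgrp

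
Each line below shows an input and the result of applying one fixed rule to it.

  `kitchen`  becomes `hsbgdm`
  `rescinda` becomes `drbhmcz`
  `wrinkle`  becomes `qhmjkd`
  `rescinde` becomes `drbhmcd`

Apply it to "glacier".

The transformation: delete the first character, then shift every letter 1 place backward in the alphabet (wrapping around).
Starting from "glacier": after the first operation, "lacier"; after the second, "kzbhdq".

kzbhdq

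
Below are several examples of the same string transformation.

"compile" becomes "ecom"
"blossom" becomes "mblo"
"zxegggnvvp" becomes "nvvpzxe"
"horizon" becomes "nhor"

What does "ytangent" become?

The rule is to move the first 3 characters to the end (rotate left by 3), then delete the first 3 characters.
Doing the same to "ytangent": "ntyta".

ntyta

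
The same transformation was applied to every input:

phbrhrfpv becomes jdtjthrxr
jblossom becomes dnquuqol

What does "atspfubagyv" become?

vurhwdciaxc

Each output is the input with this applied: move the first character to the end, then shift every letter 2 places forward in the alphabet (wrapping around).
For "atspfubagyv", step one produces "tspfubagyva"; step two turns that into "vurhwdciaxc".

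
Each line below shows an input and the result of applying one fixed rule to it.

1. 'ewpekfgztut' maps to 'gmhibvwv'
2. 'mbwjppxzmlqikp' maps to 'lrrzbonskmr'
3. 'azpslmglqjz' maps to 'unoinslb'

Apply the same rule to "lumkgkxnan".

Each output is the input with this applied: delete the first 3 characters, then shift every letter 2 places forward in the alphabet (wrapping around).
For "lumkgkxnan", step one produces "kgkxnan"; step two turns that into "mimzpcp".

mimzpcp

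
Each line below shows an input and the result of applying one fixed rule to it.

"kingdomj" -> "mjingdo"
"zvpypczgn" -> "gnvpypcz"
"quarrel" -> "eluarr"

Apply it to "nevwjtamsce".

The pattern: delete the first character, then move the last 2 characters to the front (rotate right by 2).
Doing the same to "nevwjtamsce": "ceevwjtams".
(Check on "kingdomj": → "ingdomj" → "mjingdo" ✓)

ceevwjtams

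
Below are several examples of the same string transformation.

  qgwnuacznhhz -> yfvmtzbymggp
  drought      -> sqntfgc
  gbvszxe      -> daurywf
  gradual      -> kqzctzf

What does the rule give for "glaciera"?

zkzbhdqf

The rule is to shift every letter 1 place backward in the alphabet (wrapping around), then swap the first and last characters.
Working it through for "glaciera": intermediate "fkzbhdqz", final "zkzbhdqf".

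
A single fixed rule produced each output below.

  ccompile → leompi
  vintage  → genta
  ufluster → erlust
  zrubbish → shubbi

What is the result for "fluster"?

What's happening: delete the first 2 characters, then move the last 2 characters to the front (rotate right by 2).
Working it through for "fluster": intermediate "uster", final "erust".

erust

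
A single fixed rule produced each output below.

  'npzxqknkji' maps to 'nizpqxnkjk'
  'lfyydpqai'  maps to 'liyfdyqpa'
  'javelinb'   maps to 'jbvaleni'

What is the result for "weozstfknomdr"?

wroeszftnkmod

Rule — move the last character to the front, then swap each adjacent pair of characters (1↔2, 3↔4, ...).
"weozstfknomdr" → "rweozstfknomd" → "wroeszftnkmod".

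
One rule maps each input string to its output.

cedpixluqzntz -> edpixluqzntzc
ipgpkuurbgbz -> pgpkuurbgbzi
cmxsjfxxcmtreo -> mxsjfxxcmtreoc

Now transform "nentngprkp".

The rule is to move the first character to the end.
So "nentngprkp" becomes "entngprkpn".

entngprkpn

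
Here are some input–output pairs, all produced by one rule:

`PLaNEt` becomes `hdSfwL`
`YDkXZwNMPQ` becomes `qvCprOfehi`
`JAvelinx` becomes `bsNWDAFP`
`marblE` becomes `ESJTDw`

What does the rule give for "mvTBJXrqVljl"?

ENltbpJInDBD

The pattern: flip the case of every letter, then shift every letter 8 places backward in the alphabet (wrapping around).
Starting from "mvTBJXrqVljl": after the first operation, "MVtbjxRQvLJL"; after the second, "ENltbpJInDBD".
(Check on "YDkXZwNMPQ": → "ydKxzWnmpq" → "qvCprOfehi" ✓)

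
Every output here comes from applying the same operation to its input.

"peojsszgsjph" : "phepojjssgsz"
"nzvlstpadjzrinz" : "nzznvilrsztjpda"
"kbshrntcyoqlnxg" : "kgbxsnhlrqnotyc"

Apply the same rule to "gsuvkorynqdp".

What's happening: take characters alternately from the front and the back (1st, last, 2nd, 2nd-last, ...).
Doing the same to "gsuvkorynqdp": "gpsduqvnkyor".

gpsduqvnkyor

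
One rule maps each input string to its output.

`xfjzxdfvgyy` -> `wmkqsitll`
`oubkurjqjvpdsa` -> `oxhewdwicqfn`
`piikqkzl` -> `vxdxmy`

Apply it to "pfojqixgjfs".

bwdvktwsf

Looking at the pairs, the operation is to delete the first 2 characters, then shift every letter 13 places forward in the alphabet (wrapping around) — i.e. ROT13.
"pfojqixgjfs" → "ojqixgjfs" → "bwdvktwsf".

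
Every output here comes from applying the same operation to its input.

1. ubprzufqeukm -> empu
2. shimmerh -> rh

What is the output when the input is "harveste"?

ta

Looking at the pairs, the operation is to swap the front and back halves of the string, then keep one character in every 3, starting at position 3 (positions 3rd, 6th, 9th, ...).
On "harveste": the first step gives "esteharv", and the second then gives "ta".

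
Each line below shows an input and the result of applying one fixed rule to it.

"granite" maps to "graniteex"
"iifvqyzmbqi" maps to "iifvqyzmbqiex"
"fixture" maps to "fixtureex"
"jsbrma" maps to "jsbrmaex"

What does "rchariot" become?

Each output is the input with this applied: append "ex".
Applying that to "rchariot" gives "rchariotex".

rchariotex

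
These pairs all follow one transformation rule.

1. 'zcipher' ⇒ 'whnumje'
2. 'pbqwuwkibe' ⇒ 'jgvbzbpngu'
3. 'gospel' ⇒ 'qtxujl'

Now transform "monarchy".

In each case the input is transformed by: shift every letter 5 places forward in the alphabet (wrapping around), then swap the first and last characters.
Working it through for "monarchy": intermediate "rtsfwhmd", final "dtsfwhmr".

dtsfwhmr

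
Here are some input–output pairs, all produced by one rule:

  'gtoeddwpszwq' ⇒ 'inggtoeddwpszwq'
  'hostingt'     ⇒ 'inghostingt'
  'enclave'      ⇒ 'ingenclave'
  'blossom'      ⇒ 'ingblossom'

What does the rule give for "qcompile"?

ingqcompile

Rule — prepend "ing".
Applying that to "qcompile" gives "ingqcompile".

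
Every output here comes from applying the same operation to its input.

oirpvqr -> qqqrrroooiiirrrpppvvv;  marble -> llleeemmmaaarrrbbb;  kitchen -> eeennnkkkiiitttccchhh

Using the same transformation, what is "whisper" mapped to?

The pattern: move the last 2 characters to the front (rotate right by 2), then repeat every character 3 times.
Applying both steps to "whisper": "erwhisp", then "eeerrrwwwhhhiiisssppp".
(Check on "marble": → "lemarb" → "llleeemmmaaarrrbbb" ✓)

eeerrrwwwhhhiiisssppp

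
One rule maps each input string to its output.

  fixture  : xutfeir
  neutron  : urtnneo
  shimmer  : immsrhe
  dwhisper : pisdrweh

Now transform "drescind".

iscddrne

In each case the input is transformed by: take characters alternately from the front and the back (1st, last, 2nd, 2nd-last, ...), then move the last 3 characters to the front (rotate right by 3).
On "drescind": the first step gives "ddrneisc", and the second then gives "iscddrne".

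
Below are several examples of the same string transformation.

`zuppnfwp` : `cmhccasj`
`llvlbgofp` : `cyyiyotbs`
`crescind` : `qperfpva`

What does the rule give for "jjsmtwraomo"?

The transformation: shift every letter 13 places forward in the alphabet (wrapping around) — i.e. ROT13, then move the last character to the front.
"jjsmtwraomo" → "wwfzgjenbzb" → "bwwfzgjenbz".

bwwfzgjenbz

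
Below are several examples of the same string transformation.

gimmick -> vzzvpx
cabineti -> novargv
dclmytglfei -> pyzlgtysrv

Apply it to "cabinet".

novarg

In each case the input is transformed by: delete the first character, then shift every letter 13 places forward in the alphabet (wrapping around) — i.e. ROT13.
Working it through for "cabinet": intermediate "abinet", final "novarg".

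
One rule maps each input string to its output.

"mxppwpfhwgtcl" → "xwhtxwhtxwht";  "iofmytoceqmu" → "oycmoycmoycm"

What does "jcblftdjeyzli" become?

cfjzcfjzcfjz

The pattern: keep one character in every 3, starting at position 2 (positions 2nd, 5th, 8th, ...), then write the whole string 3 times in a row.
Applying both steps to "jcblftdjeyzli": "cfjz", then "cfjzcfjzcfjz".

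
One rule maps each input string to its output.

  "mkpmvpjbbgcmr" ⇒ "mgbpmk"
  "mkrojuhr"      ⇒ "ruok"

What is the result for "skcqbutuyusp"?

puuuqk

Looking at the pairs, the operation is to keep every other character starting from the second (positions 2nd, 4th, 6th, ...), then reverse the string.
"skcqbutuyusp" → "kquuup" → "puuuqk".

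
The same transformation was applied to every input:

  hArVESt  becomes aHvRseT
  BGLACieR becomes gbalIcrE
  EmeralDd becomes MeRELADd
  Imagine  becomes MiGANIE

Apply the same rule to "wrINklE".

RWniLKe

Rule — swap each adjacent pair of characters (1↔2, 3↔4, ...), then flip the case of every letter.
Applying both steps to "wrINklE": "rwNIlkE", then "RWniLKe".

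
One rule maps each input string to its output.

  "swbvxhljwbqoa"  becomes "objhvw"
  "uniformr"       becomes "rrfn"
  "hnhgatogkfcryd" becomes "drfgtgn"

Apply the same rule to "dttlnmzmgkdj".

jkmmlt

The transformation: keep every other character starting from the second (positions 2nd, 4th, 6th, ...), then reverse the string.
On "dttlnmzmgkdj": the first step gives "tlmmkj", and the second then gives "jkmmlt".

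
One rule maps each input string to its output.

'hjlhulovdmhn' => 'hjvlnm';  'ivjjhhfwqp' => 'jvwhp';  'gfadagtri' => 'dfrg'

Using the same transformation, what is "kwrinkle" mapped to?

Each output is the input with this applied: keep every other character starting from the second (positions 2nd, 4th, 6th, ...), then swap each adjacent pair of characters (1↔2, 3↔4, ...).
Applying that to "kwrinkle" gives "iwek".
(Check on "hjlhulovdmhn": → "jhlvmn" → "hjvlnm" ✓)

iwek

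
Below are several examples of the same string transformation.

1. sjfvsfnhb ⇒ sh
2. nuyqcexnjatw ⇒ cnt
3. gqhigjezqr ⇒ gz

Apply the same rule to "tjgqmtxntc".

mn

The transformation: delete the first 2 characters, then keep one character in every 3, starting at position 3 (positions 3rd, 6th, 9th, ...).
Applying that to "tjgqmtxntc" gives "mn".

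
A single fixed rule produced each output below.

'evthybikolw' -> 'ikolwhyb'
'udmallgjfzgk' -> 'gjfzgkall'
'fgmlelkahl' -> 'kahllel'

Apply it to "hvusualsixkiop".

lsixkiopsua

The rule is to delete the first 3 characters, then move the first 3 characters to the end (rotate left by 3).
Applying that to "hvusualsixkiop" gives "lsixkiopsua".
(Check on "fgmlelkahl": → "lelkahl" → "kahllel" ✓)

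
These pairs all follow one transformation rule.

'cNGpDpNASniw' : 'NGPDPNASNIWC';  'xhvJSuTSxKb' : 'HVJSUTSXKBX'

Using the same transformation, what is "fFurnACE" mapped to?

FURNACEF

In each case the input is transformed by: move the first character to the end, then convert every letter to uppercase.
"fFurnACE" → "FurnACEf" → "FURNACEF".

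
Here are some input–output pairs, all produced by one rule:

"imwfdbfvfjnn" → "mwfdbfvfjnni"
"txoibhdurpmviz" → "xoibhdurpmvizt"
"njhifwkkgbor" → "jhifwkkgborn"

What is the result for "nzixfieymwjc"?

The rule is to move the first character to the end.
Doing the same to "nzixfieymwjc": "zixfieymwjcn".

zixfieymwjcn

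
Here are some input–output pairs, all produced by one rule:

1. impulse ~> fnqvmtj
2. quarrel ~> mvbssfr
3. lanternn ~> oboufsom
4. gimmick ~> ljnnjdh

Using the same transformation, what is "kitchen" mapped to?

ojudifl

The pattern: swap the first and last characters, then shift every letter 1 place forward in the alphabet (wrapping around).
Doing the same to "kitchen": "ojudifl".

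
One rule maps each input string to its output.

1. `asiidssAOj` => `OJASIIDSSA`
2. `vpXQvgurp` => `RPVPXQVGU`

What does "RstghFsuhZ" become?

Each output is the input with this applied: move the last 2 characters to the front (rotate right by 2), then convert every letter to uppercase.
Applying both steps to "RstghFsuhZ": "hZRstghFsu", then "HZRSTGHFSU".

HZRSTGHFSU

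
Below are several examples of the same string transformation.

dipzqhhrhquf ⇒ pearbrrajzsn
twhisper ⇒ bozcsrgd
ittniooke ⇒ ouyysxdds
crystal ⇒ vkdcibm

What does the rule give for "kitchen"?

Looking at the pairs, the operation is to reverse the string, then shift every letter 10 places forward in the alphabet (wrapping around).
Applying both steps to "kitchen": "nehctik", then "xormdsu".

xormdsu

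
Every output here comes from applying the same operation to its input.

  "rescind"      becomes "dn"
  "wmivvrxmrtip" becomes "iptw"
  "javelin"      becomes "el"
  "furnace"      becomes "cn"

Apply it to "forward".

dr

In each case the input is transformed by: sort the characters into alphabetical order, then keep one character in every 3, starting at position 2 (positions 2nd, 5th, 8th, ...).
"forward" → "dr".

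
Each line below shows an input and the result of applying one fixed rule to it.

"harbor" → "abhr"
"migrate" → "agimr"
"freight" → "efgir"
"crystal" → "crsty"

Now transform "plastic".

alpst

The rule is to delete the last 2 characters, then sort the characters into alphabetical order.
Applying both steps to "plastic": "plast", then "alpst".
(Check on "freight": → "freig" → "efgir" ✓)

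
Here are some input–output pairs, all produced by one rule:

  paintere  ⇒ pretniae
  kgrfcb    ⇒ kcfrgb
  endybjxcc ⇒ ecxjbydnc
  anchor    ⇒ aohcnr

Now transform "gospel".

Each output is the input with this applied: swap the first and last characters, then reverse the string.
Applying both steps to "gospel": "lospeg", then "gepsol".

gepsol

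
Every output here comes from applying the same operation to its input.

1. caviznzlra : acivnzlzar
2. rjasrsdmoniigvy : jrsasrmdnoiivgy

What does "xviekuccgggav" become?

vxeiukccggagv

In each case the input is transformed by: swap each adjacent pair of characters (1↔2, 3↔4, ...).
For "xviekuccgggav" the result is "vxeiukccggagv".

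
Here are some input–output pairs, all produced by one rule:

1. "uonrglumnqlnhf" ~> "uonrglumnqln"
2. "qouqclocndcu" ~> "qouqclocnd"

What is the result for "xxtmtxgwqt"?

xxtmtxgw

Looking at the pairs, the operation is to delete the last 2 characters.
Doing the same to "xxtmtxgwqt": "xxtmtxgw".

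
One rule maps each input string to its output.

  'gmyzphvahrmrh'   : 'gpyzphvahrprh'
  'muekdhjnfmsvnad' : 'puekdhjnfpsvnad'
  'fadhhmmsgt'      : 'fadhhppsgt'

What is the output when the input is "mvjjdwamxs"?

pvjjdwapxs

The pattern: replace every "m" with "p".
"mvjjdwamxs" → "pvjjdwapxs".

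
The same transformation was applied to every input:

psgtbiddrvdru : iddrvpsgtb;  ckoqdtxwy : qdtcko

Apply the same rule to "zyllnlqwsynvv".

What's happening: delete the last 3 characters, then swap the front and back halves of the string.
On "zyllnlqwsynvv": the first step gives "zyllnlqwsy", and the second then gives "lqwsyzylln".

lqwsyzylln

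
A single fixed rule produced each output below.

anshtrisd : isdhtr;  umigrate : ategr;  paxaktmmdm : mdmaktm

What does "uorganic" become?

The transformation: delete the first 3 characters, then move the last 3 characters to the front (rotate right by 3).
Starting from "uorganic": after the first operation, "ganic"; after the second, "nicga".

nicga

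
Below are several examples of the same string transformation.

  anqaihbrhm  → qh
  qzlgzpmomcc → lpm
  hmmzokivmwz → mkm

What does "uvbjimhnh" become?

What's happening: delete the last 2 characters, then keep one character in every 3, starting at position 3 (positions 3rd, 6th, 9th, ...).
"uvbjimhnh" → "uvbjimh" → "bm".

bm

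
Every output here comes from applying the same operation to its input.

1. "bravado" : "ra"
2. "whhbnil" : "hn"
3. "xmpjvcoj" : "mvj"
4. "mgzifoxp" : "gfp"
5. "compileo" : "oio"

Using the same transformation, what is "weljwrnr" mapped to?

ewr

The transformation: keep one character in every 3, starting at position 2 (positions 2nd, 5th, 8th, ...).
For "weljwrnr" the result is "ewr".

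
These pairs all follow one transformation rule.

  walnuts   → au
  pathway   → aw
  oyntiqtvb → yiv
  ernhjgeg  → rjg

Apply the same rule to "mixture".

Each output is the input with this applied: keep one character in every 3, starting at position 2 (positions 2nd, 5th, 8th, ...).
Doing the same to "mixture": "iu".

iu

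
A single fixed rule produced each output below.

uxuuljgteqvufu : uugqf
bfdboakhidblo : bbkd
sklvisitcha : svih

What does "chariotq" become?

In each case the input is transformed by: delete the last character, then keep one character in every 3, starting at position 1 (positions 1st, 4th, 7th, ...).
On "chariotq": the first step gives "chariot", and the second then gives "crt".

crt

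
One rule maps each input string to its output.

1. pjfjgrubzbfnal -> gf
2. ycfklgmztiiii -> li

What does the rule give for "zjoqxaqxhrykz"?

xy

Looking at the pairs, the operation is to keep every other character starting from the first (positions 1st, 3rd, 5th, ...), then keep one character in every 3, starting at position 3 (positions 3rd, 6th, 9th, ...).
On "zjoqxaqxhrykz" that produces "xy".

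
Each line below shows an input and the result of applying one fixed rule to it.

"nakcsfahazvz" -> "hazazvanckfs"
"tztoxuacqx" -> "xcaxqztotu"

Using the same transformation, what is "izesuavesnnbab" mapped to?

vnsbnbaziseaue

The rule is to swap each adjacent pair of characters (1↔2, 3↔4, ...), then swap the front and back halves of the string.
For "izesuavesnnbab", step one produces "ziseauevnsbnba"; step two turns that into "vnsbnbaziseaue".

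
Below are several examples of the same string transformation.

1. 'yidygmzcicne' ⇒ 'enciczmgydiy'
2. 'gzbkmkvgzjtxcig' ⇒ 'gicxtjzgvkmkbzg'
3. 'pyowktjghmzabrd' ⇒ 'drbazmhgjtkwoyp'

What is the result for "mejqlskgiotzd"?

dztoigkslqjem

The rule is to reverse the string.
On "mejqlskgiotzd" that produces "dztoigkslqjem".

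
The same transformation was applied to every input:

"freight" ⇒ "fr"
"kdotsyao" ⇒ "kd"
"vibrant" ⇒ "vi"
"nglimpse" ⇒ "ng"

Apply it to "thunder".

th

What's happening: keep only the first 2 characters.
For "thunder" the result is "th".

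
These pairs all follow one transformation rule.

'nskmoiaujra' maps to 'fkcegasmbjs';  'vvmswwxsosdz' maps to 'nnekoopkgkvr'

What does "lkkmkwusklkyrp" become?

dccecomkcdcqjh

In each case the input is transformed by: shift every letter 8 places backward in the alphabet (wrapping around).
Doing the same to "lkkmkwusklkyrp": "dccecomkcdcqjh".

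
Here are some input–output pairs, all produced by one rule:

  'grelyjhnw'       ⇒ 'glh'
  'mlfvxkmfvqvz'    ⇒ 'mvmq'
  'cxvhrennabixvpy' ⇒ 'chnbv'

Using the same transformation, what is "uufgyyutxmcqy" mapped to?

In each case the input is transformed by: keep one character in every 3, starting at position 1 (positions 1st, 4th, 7th, ...).
So "uufgyyutxmcqy" becomes "ugumy".

ugumy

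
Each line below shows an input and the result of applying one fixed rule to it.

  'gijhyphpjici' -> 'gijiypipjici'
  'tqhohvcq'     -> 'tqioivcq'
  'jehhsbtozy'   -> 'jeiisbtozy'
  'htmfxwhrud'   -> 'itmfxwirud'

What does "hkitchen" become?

ikitcien

In each case the input is transformed by: replace every "h" with "i".
So "hkitchen" becomes "ikitcien".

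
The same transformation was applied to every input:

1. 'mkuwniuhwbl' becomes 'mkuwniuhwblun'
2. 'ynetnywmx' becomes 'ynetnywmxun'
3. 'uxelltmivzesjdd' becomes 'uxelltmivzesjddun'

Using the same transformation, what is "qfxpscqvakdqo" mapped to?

qfxpscqvakdqoun

The rule is to append "un".
For "qfxpscqvakdqo" the result is "qfxpscqvakdqoun".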